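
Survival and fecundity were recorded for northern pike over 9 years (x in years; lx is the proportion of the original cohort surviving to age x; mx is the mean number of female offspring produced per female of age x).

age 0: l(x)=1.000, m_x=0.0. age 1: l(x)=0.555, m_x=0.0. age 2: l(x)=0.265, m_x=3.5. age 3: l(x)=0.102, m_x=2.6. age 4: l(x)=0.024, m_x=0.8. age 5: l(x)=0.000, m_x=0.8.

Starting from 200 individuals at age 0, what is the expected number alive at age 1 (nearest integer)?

111

Expected survivors = N0 · l_1 = 200 × 0.555 = 111 → 111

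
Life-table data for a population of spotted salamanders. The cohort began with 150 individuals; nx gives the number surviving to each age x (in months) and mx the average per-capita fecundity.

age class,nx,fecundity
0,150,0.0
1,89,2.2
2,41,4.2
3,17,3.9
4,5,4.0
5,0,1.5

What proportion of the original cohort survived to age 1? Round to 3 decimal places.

l_1 = n_1/n_0 = 89/150 = 0.593333… → 0.593

0.593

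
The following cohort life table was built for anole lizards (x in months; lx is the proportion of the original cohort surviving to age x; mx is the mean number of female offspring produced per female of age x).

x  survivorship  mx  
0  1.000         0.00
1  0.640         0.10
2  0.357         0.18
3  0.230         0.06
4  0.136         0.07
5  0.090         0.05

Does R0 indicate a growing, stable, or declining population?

R0 = Σ lx·mx = 0 + 0.064 + 0.06426 + 0.0138 + 0.00952 + 0.0045 = 0.15608
R0 < 1, so the population is declining.

declining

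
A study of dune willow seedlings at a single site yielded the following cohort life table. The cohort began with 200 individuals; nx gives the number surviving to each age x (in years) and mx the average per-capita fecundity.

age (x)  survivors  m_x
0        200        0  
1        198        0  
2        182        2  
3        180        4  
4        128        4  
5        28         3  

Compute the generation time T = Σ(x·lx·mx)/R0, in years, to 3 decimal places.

lx = nx/n0 = nx/200: 1, 0.99, 0.91, 0.9, 0.64, 0.14
lx·mx: 0, 0, 1.82, 3.6, 2.56, 0.42 → R0 = 8.4
x·lx·mx: 0, 0, 3.64, 10.8, 10.24, 2.1 → Σ = 26.78
T = 26.78 / 8.4 = 3.188095… → 3.188

3.188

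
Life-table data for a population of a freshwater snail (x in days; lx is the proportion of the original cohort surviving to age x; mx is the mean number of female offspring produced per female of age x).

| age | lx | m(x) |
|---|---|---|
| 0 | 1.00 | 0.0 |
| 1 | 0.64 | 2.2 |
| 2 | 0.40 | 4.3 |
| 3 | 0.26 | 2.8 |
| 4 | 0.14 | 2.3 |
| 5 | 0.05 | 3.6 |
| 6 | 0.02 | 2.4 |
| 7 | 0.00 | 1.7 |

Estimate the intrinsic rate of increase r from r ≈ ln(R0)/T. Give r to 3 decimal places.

R0 = Σ lx·mx = 0 + 1.408 + 1.72 + 0.728 + 0.322 + 0.18 + 0.048 + 0 = 4.406
Σ x·lx·mx = 9.508; T = 9.508/4.406 = 2.15797…
r ≈ ln(R0)/T = ln(4.406)/2.15797… = 0.68721… → 0.687

0.687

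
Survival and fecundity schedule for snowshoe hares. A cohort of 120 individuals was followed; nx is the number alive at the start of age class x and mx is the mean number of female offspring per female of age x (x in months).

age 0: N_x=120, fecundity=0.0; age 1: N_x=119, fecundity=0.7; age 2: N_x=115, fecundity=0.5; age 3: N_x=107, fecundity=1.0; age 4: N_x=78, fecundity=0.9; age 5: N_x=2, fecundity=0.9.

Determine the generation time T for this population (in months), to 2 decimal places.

2.53

lx = nx/n0 = nx/120: 1, 0.99167…, 0.95833…, 0.89167…, 0.65, 0.01667…
lx·mx: 0, 0.694167…, 0.479167…, 0.891667…, 0.585, 0.015… → R0 = 2.665…
x·lx·mx: 0, 0.694167…, 0.958333…, 2.675…, 2.34, 0.075… → Σ = 6.7425…
T = 6.7425… / 2.665… = 2.530019… → 2.53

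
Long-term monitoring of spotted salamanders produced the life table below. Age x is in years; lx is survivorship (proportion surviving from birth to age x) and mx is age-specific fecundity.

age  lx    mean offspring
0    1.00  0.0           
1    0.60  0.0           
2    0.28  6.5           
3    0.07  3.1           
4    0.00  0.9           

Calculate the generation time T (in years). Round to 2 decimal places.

2.11

lx·mx: 0, 0, 1.82, 0.217, 0 → R0 = 2.037
x·lx·mx: 0, 0, 3.64, 0.651, 0 → Σ = 4.291
T = 4.291 / 2.037 = 2.106529… → 2.11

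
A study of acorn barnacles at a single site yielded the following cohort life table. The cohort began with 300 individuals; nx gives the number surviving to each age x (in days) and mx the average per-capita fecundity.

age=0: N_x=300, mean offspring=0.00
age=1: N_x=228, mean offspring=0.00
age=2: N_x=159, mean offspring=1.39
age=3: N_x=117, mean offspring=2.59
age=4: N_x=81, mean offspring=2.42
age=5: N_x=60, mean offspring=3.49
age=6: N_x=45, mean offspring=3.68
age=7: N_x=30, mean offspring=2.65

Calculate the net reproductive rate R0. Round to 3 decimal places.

3.915

lx = nx/n0 = nx/300: 1, 0.76, 0.53, 0.39, 0.27, 0.2, 0.15, 0.1
lx·mx by age: 0, 0, 0.7367, 1.0101, 0.6534, 0.698, 0.552, 0.265
R0 = Σ lx·mx = 3.9152 → 3.915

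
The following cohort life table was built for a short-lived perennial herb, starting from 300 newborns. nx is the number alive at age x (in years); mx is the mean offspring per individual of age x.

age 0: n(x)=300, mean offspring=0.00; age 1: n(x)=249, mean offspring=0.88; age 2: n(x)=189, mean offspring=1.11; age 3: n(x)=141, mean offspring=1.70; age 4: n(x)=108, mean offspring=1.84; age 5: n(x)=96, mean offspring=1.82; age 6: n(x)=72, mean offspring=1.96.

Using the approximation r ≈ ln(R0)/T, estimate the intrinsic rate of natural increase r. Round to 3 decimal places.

0.419

lx = nx/n0 = nx/300: 1, 0.83, 0.63, 0.47, 0.36, 0.32, 0.24
R0 = Σ lx·mx = 0 + 0.7304 + 0.6993 + 0.799 + 0.6624 + 0.5824 + 0.4704 = 3.9439
Σ x·lx·mx = 12.91; T = 12.91/3.9439 = 3.27341…
r ≈ ln(R0)/T = ln(3.9439)/3.27341… = 0.41919… → 0.419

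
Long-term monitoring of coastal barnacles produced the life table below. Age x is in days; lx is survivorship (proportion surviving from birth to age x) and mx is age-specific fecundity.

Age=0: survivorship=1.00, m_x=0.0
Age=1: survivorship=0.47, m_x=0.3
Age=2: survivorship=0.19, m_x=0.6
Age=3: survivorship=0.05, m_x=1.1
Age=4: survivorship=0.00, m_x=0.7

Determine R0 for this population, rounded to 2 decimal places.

0.31

lx·mx by age: 0, 0.141, 0.114, 0.055, 0
R0 = Σ lx·mx = 0.31 → 0.31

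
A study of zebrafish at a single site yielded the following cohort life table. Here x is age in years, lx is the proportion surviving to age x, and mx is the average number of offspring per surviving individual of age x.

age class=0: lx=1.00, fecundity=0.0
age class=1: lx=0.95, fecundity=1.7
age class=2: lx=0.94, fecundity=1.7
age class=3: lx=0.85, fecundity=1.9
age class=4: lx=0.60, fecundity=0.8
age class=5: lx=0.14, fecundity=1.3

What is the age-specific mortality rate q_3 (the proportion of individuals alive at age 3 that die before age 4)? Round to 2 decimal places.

0.29

q_3 = (l_3 − l_4) / l_3 = (0.85 − 0.6) / 0.85
     = 0.25 / 0.85 = 0.294118… → 0.29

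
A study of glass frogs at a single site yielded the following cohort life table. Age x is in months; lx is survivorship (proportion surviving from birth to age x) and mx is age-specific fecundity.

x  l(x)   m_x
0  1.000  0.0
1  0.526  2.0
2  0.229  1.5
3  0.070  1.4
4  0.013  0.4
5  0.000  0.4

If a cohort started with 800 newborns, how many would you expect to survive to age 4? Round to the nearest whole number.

10

Expected survivors = N0 · l_4 = 800 × 0.013 = 10.4 → 10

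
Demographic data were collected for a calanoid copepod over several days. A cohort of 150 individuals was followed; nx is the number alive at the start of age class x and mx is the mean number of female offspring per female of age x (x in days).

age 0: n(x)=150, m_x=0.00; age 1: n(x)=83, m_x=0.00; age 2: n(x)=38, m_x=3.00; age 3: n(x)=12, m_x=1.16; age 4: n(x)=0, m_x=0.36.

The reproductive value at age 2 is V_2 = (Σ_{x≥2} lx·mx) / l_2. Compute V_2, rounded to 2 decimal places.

3.37

lx = nx/n0 = nx/150: 1, 0.55333…, 0.25333…, 0.08, 0
lx·mx for x ≥ 2: 0.76…, 0.0928, 0 → sum = 0.8528…
V_2 = 0.8528… / l_2 = 0.8528… / 0.253333… = 3.366316… → 3.37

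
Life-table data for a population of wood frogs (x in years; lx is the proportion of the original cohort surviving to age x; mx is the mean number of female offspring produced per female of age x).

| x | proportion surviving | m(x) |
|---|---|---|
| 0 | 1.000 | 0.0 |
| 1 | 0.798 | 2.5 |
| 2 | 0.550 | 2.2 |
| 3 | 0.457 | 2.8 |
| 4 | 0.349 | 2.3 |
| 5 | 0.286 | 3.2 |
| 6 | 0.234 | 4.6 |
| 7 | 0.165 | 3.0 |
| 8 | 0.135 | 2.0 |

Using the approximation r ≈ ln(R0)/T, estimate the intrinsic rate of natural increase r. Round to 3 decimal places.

R0 = Σ lx·mx = 0 + 1.995 + 1.21 + 1.2796 + 0.8027 + 0.9152 + 1.0764 + 0.495 + 0.27 = 8.0439
Σ x·lx·mx = 28.124; T = 28.124/8.0439 = 3.49631…
r ≈ ln(R0)/T = ln(8.0439)/3.49631… = 0.59632… → 0.596

0.596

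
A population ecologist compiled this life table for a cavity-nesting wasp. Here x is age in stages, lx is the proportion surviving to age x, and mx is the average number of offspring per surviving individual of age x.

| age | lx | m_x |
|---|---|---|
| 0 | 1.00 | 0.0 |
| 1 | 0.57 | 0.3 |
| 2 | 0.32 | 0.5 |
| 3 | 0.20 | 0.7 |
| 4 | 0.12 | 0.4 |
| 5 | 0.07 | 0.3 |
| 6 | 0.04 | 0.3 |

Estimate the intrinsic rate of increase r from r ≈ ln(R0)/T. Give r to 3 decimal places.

-0.256

R0 = Σ lx·mx = 0 + 0.171 + 0.16 + 0.14 + 0.048 + 0.021 + 0.012 = 0.552
Σ x·lx·mx = 1.28; T = 1.28/0.552 = 2.31884…
r ≈ ln(R0)/T = ln(0.552)/2.31884… = -0.25625… → -0.256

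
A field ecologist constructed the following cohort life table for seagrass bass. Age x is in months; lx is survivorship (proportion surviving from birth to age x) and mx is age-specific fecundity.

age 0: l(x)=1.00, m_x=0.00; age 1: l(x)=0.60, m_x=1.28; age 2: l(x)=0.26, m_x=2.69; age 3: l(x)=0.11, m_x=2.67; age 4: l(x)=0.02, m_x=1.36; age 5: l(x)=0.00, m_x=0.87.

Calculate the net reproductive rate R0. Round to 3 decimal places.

1.788

lx·mx by age: 0, 0.768, 0.6994, 0.2937, 0.0272, 0
R0 = Σ lx·mx = 1.7883 → 1.788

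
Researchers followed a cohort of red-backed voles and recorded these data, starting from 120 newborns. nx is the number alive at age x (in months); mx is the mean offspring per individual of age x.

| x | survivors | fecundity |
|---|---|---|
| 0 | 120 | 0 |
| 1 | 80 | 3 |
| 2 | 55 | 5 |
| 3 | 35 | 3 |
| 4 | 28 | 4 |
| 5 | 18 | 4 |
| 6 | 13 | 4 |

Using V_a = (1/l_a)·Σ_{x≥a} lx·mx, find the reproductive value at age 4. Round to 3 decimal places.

lx = nx/n0 = nx/120: 1, 0.66667…, 0.45833…, 0.29167…, 0.23333…, 0.15, 0.10833…
lx·mx for x ≥ 4: 0.933333…, 0.6, 0.433333… → sum = 1.966667…
V_4 = 1.966667… / l_4 = 1.966667… / 0.233333… = 8.428571… → 8.429

8.429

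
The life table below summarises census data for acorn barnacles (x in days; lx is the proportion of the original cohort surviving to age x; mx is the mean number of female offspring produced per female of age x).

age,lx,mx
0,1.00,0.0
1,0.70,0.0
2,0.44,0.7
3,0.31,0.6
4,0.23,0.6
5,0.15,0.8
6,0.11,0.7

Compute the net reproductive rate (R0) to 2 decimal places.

lx·mx by age: 0, 0, 0.308, 0.186, 0.138, 0.12, 0.077
R0 = Σ lx·mx = 0.829 → 0.83

0.83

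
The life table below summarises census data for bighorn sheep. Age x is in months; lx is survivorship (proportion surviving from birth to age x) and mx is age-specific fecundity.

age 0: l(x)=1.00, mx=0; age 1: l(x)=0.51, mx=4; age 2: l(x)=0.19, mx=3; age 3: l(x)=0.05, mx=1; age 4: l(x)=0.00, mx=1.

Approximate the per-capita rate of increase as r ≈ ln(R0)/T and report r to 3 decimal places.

R0 = Σ lx·mx = 0 + 2.04 + 0.57 + 0.05 + 0 = 2.66
Σ x·lx·mx = 3.33; T = 3.33/2.66 = 1.25188…
r ≈ ln(R0)/T = ln(2.66)/1.25188… = 0.78149… → 0.781

0.781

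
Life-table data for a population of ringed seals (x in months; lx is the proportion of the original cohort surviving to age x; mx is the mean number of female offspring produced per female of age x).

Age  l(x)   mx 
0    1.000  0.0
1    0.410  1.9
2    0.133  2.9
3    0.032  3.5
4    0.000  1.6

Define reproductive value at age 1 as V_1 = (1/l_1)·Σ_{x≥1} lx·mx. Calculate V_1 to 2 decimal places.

3.11

lx·mx for x ≥ 1: 0.779, 0.3857, 0.112, 0 → sum = 1.2767
V_1 = 1.2767 / l_1 = 1.2767 / 0.41 = 3.113902… → 3.11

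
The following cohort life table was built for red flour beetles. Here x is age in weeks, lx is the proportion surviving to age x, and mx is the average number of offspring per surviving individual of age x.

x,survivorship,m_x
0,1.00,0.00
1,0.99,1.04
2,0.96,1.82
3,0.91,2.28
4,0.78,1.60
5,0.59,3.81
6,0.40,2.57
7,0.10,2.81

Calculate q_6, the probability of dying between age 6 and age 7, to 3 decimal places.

0.750

q_6 = (l_6 − l_7) / l_6 = (0.4 − 0.1) / 0.4
     = 0.3 / 0.4 = 0.75 → 0.750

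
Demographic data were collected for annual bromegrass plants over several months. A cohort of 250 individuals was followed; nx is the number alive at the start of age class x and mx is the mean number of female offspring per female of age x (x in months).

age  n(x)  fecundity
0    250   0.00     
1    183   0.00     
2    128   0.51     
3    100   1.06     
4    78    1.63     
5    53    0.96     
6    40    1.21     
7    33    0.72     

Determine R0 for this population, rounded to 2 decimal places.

1.69

lx = nx/n0 = nx/250: 1, 0.732, 0.512, 0.4, 0.312, 0.212, 0.16, 0.132
lx·mx by age: 0, 0, 0.26112, 0.424, 0.50856, 0.20352, 0.1936, 0.09504
R0 = Σ lx·mx = 1.68584 → 1.69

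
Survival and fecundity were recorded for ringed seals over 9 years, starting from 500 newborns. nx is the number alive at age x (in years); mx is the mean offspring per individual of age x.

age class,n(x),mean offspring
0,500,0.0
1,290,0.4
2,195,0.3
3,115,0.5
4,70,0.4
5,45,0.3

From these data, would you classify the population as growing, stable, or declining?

declining

lx = nx/n0 = nx/500: 1, 0.58, 0.39, 0.23, 0.14, 0.09
R0 = Σ lx·mx = 0 + 0.232 + 0.117 + 0.115 + 0.056 + 0.027 = 0.547
R0 < 1, so the population is declining.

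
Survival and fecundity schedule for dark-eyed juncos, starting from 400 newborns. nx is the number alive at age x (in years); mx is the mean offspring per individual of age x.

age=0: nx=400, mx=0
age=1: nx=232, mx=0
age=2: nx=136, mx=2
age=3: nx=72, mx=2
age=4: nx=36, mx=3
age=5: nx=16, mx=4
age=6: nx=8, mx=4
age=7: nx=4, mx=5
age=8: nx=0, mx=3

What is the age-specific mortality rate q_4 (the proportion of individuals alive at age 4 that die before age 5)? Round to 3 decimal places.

lx = nx/n0 = nx/400: 1, 0.58, 0.34, 0.18, 0.09, 0.04, 0.02, 0.01, 0
q_4 = (l_4 − l_5) / l_4 = (0.09 − 0.04) / 0.09
     = 0.05 / 0.09 = 0.555556… → 0.556

0.556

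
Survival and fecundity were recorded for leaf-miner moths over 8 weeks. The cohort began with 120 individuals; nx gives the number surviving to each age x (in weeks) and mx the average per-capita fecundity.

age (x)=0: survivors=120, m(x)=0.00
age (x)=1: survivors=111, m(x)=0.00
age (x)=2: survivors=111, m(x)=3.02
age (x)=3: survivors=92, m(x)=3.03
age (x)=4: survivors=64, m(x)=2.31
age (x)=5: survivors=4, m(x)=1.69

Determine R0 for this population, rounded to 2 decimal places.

lx = nx/n0 = nx/120: 1, 0.925, 0.925, 0.76667…, 0.53333…, 0.03333…
lx·mx by age: 0, 0, 2.7935, 2.323…, 1.232…, 0.056333…
R0 = Σ lx·mx = 6.404833… → 6.40

6.40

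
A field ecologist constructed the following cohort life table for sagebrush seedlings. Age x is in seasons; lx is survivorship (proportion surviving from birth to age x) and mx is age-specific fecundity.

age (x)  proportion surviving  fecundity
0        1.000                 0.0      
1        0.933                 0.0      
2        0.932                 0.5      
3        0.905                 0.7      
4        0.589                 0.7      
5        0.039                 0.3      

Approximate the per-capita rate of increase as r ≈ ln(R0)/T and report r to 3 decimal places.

0.141

R0 = Σ lx·mx = 0 + 0 + 0.466 + 0.6335 + 0.4123 + 0.0117 = 1.5235
Σ x·lx·mx = 4.5402; T = 4.5402/1.5235 = 2.98011…
r ≈ ln(R0)/T = ln(1.5235)/2.98011… = 0.14127… → 0.141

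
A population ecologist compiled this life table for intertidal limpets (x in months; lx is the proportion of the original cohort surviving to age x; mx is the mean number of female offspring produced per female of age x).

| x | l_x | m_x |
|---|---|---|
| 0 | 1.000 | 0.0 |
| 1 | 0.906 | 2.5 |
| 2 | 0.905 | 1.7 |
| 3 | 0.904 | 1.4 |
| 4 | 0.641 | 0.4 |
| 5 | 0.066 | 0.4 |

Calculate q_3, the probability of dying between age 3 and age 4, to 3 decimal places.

q_3 = (l_3 − l_4) / l_3 = (0.904 − 0.641) / 0.904
     = 0.263 / 0.904 = 0.290929… → 0.291

0.291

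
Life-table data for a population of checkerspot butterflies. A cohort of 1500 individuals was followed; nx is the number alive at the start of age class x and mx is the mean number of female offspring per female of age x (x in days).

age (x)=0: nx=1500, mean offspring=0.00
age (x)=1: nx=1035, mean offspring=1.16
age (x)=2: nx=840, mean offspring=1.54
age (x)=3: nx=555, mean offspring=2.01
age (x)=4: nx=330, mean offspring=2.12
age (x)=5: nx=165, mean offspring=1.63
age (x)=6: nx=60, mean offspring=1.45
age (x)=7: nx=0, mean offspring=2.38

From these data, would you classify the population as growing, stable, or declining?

growing

lx = nx/n0 = nx/1500: 1, 0.69, 0.56, 0.37, 0.22, 0.11, 0.04, 0
R0 = Σ lx·mx = 0 + 0.8004 + 0.8624 + 0.7437 + 0.4664 + 0.1793 + 0.058 + 0 = 3.1102
R0 > 1, so the population is growing.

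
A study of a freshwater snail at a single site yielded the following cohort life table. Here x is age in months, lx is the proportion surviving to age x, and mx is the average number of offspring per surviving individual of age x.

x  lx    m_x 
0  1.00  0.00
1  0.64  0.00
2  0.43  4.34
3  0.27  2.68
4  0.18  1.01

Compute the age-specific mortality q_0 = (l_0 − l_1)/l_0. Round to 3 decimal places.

q_0 = (l_0 − l_1) / l_0 = (1 − 0.64) / 1
     = 0.36 / 1 = 0.36 → 0.360

0.360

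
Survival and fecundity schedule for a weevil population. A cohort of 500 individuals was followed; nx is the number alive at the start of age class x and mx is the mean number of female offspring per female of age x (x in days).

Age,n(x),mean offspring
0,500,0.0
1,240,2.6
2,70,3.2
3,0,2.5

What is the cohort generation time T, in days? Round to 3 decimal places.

lx = nx/n0 = nx/500: 1, 0.48, 0.14, 0
lx·mx: 0, 1.248, 0.448, 0 → R0 = 1.696
x·lx·mx: 0, 1.248, 0.896, 0 → Σ = 2.144
T = 2.144 / 1.696 = 1.264151… → 1.264

1.264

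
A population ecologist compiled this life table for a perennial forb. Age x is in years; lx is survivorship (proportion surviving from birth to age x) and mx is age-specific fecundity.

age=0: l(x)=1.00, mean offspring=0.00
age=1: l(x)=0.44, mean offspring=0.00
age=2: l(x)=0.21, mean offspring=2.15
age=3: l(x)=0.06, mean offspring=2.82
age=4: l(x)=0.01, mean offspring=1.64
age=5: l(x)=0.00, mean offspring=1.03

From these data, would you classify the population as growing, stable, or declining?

declining

R0 = Σ lx·mx = 0 + 0 + 0.4515 + 0.1692 + 0.0164 + 0 = 0.6371
R0 < 1, so the population is declining.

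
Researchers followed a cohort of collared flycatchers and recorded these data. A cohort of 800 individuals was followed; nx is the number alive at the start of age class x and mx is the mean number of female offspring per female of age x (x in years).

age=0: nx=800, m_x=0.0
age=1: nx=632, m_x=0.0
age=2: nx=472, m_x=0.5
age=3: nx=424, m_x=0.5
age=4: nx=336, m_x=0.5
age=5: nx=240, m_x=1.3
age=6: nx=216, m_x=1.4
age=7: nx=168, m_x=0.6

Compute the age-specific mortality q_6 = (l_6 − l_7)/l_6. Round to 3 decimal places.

lx = nx/n0 = nx/800: 1, 0.79, 0.59, 0.53, 0.42, 0.3, 0.27, 0.21
q_6 = (l_6 − l_7) / l_6 = (0.27 − 0.21) / 0.27
     = 0.06 / 0.27 = 0.222222… → 0.222

0.222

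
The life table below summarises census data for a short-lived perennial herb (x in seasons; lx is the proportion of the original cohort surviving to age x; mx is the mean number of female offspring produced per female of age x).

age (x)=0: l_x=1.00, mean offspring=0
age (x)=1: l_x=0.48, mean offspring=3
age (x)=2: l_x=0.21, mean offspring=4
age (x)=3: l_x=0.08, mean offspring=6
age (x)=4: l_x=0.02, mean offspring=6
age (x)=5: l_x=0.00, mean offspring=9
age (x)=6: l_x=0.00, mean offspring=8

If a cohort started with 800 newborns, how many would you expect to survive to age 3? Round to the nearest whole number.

Expected survivors = N0 · l_3 = 800 × 0.08 = 64 → 64

64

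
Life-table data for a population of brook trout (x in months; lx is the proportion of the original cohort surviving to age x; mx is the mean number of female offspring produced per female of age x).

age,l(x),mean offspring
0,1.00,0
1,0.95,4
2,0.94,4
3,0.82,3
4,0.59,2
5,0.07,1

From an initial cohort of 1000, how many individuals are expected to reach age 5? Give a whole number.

Expected survivors = N0 · l_5 = 1000 × 0.07 = 70 → 70

70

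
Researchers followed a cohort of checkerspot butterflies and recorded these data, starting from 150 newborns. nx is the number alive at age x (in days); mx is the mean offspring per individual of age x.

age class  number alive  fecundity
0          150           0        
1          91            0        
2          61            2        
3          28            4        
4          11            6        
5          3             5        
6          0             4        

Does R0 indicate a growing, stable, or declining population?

lx = nx/n0 = nx/150: 1, 0.60667…, 0.40667…, 0.18667…, 0.07333…, 0.02, 0
R0 = Σ lx·mx = 0 + 0 + 0.813333… + 0.746667… + 0.44… + 0.1 + 0 = 2.1…
R0 > 1, so the population is growing.

growing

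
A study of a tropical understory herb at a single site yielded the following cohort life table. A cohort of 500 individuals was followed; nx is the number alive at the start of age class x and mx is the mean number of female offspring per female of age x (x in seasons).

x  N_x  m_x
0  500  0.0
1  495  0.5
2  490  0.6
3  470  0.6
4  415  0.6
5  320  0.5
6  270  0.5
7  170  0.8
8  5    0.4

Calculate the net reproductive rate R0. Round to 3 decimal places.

3.011

lx = nx/n0 = nx/500: 1, 0.99, 0.98, 0.94, 0.83, 0.64, 0.54, 0.34, 0.01
lx·mx by age: 0, 0.495, 0.588, 0.564, 0.498, 0.32, 0.27, 0.272, 0.004
R0 = Σ lx·mx = 3.011 → 3.011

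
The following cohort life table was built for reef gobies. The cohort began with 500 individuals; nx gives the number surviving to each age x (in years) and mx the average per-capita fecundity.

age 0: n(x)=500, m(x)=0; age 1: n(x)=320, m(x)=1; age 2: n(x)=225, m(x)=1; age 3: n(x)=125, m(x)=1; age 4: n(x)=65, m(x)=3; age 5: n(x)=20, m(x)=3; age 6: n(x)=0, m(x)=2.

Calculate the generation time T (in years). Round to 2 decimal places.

2.41

lx = nx/n0 = nx/500: 1, 0.64, 0.45, 0.25, 0.13, 0.04, 0
lx·mx: 0, 0.64, 0.45, 0.25, 0.39, 0.12, 0 → R0 = 1.85
x·lx·mx: 0, 0.64, 0.9, 0.75, 1.56, 0.6, 0 → Σ = 4.45
T = 4.45 / 1.85 = 2.405405… → 2.41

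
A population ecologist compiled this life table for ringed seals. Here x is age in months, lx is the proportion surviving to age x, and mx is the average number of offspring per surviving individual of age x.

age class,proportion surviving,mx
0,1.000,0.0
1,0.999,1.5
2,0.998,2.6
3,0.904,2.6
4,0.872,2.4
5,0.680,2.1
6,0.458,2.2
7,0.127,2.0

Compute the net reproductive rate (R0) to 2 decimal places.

lx·mx by age: 0, 1.4985, 2.5948, 2.3504, 2.0928, 1.428, 1.0076, 0.254
R0 = Σ lx·mx = 11.2261 → 11.23

11.23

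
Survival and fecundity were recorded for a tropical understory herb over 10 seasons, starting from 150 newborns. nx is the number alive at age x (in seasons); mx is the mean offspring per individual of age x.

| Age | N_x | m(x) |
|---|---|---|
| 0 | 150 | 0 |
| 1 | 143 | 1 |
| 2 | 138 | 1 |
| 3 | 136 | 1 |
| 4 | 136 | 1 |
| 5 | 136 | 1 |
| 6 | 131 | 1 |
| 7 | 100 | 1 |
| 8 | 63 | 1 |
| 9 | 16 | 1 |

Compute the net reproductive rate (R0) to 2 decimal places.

6.66

lx = nx/n0 = nx/150: 1, 0.95333…, 0.92, 0.90667…, 0.90667…, 0.90667…, 0.87333…, 0.66667…, 0.42, 0.10667…
lx·mx by age: 0, 0.953333…, 0.92, 0.906667…, 0.906667…, 0.906667…, 0.873333…, 0.666667…, 0.42, 0.106667…
R0 = Σ lx·mx = 6.66… → 6.66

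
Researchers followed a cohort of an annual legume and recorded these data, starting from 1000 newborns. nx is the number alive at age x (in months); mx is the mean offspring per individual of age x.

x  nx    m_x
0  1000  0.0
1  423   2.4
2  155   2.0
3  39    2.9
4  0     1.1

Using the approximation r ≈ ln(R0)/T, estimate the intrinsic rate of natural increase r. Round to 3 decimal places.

0.265

lx = nx/n0 = nx/1000: 1, 0.423, 0.155, 0.039, 0
R0 = Σ lx·mx = 0 + 1.0152 + 0.31 + 0.1131 + 0 = 1.4383
Σ x·lx·mx = 1.9745; T = 1.9745/1.4383 = 1.3728…
r ≈ ln(R0)/T = ln(1.4383)/1.3728… = 0.26476… → 0.265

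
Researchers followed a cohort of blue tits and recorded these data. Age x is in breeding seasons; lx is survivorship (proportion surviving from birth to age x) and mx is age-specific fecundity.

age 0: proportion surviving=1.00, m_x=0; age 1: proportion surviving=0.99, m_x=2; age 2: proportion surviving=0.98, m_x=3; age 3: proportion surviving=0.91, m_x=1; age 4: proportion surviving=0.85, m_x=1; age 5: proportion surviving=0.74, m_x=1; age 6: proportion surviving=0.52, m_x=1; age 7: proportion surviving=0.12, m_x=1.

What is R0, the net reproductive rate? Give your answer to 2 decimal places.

8.06

lx·mx by age: 0, 1.98, 2.94, 0.91, 0.85, 0.74, 0.52, 0.12
R0 = Σ lx·mx = 8.06 → 8.06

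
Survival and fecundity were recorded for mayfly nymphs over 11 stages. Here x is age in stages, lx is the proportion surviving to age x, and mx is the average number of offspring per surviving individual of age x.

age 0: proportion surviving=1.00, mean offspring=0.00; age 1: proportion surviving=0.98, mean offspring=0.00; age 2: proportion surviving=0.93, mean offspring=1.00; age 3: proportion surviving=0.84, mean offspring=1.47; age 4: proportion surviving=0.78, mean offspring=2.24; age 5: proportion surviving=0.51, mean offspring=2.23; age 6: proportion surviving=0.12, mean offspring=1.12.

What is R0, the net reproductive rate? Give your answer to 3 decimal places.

5.184

lx·mx by age: 0, 0, 0.93, 1.2348, 1.7472, 1.1373, 0.1344
R0 = Σ lx·mx = 5.1837 → 5.184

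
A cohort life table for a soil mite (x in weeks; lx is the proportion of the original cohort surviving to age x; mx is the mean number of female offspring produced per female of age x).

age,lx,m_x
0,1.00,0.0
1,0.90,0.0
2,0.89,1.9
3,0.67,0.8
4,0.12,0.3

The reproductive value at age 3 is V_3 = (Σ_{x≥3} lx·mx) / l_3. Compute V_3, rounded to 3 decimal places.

lx·mx for x ≥ 3: 0.536, 0.036 → sum = 0.572
V_3 = 0.572 / l_3 = 0.572 / 0.67 = 0.853731… → 0.854

0.854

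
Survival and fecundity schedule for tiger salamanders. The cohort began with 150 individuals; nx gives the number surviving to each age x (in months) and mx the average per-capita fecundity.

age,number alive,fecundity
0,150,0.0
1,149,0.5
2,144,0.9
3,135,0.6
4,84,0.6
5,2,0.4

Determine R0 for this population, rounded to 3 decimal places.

2.242

lx = nx/n0 = nx/150: 1, 0.99333…, 0.96, 0.9, 0.56, 0.01333…
lx·mx by age: 0, 0.496667…, 0.864, 0.54, 0.336, 0.005333…
R0 = Σ lx·mx = 2.242… → 2.242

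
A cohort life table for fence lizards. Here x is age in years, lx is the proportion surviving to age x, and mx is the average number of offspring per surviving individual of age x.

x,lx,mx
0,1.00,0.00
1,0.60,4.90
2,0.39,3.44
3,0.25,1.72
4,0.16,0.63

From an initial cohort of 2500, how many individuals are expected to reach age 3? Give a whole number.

625

Expected survivors = N0 · l_3 = 2500 × 0.25 = 625 → 625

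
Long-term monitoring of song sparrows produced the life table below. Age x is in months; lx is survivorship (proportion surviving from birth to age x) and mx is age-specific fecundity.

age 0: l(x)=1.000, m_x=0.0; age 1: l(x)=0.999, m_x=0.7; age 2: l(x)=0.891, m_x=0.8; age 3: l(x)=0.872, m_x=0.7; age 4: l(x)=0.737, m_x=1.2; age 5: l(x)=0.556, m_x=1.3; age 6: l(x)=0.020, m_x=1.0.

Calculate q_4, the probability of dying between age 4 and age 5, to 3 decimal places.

q_4 = (l_4 − l_5) / l_4 = (0.737 − 0.556) / 0.737
     = 0.181 / 0.737 = 0.24559… → 0.246

0.246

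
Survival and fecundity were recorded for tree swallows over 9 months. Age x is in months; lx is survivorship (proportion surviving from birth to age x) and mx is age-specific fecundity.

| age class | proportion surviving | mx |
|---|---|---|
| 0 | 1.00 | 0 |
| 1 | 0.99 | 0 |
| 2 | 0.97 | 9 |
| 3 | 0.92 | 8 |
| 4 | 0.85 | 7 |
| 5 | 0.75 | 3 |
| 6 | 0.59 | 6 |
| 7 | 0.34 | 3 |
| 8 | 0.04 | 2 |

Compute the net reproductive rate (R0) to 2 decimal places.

28.93

lx·mx by age: 0, 0, 8.73, 7.36, 5.95, 2.25, 3.54, 1.02, 0.08
R0 = Σ lx·mx = 28.93 → 28.93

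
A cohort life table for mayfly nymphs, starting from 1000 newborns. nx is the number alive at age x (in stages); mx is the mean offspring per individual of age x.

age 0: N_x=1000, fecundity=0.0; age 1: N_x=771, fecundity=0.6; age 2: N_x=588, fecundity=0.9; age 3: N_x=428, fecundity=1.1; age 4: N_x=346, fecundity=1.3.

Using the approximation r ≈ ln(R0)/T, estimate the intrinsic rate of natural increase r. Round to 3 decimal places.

0.262

lx = nx/n0 = nx/1000: 1, 0.771, 0.588, 0.428, 0.346
R0 = Σ lx·mx = 0 + 0.4626 + 0.5292 + 0.4708 + 0.4498 = 1.9124
Σ x·lx·mx = 4.7326; T = 4.7326/1.9124 = 2.47469…
r ≈ ln(R0)/T = ln(1.9124)/2.47469… = 0.262… → 0.262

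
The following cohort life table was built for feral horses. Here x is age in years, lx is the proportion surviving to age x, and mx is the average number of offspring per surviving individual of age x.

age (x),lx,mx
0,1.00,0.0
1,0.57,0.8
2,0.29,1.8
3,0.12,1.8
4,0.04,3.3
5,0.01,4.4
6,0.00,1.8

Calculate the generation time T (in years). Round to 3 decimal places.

lx·mx: 0, 0.456, 0.522, 0.216, 0.132, 0.044, 0 → R0 = 1.37
x·lx·mx: 0, 0.456, 1.044, 0.648, 0.528, 0.22, 0 → Σ = 2.896
T = 2.896 / 1.37 = 2.113869… → 2.114

2.114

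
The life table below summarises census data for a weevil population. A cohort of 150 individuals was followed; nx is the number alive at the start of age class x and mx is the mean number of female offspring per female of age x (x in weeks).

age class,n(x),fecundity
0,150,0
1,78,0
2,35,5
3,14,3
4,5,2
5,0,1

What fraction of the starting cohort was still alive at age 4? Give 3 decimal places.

l_4 = n_4/n_0 = 5/150 = 0.033333… → 0.033

0.033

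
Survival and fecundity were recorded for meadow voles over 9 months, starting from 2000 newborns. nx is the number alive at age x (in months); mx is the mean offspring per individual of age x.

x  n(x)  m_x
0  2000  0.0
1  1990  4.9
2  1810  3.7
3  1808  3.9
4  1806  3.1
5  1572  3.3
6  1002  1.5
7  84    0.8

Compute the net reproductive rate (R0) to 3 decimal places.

lx = nx/n0 = nx/2000: 1, 0.995, 0.905, 0.904, 0.903, 0.786, 0.501, 0.042
lx·mx by age: 0, 4.8755, 3.3485, 3.5256, 2.7993, 2.5938, 0.7515, 0.0336
R0 = Σ lx·mx = 17.9278 → 17.928

17.928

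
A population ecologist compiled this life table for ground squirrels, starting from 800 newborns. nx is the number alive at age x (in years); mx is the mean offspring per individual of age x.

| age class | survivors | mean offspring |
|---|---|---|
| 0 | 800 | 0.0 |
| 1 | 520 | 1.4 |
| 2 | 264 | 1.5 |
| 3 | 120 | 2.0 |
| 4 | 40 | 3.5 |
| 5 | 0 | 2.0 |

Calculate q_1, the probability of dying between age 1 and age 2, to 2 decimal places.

0.49

lx = nx/n0 = nx/800: 1, 0.65, 0.33, 0.15, 0.05, 0
q_1 = (l_1 − l_2) / l_1 = (0.65 − 0.33) / 0.65
     = 0.32 / 0.65 = 0.492308… → 0.49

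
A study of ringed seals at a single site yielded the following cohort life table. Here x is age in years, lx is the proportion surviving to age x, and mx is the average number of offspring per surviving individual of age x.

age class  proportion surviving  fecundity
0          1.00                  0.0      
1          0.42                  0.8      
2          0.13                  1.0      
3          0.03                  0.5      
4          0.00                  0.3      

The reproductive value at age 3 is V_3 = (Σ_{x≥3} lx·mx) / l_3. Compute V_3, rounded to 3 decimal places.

lx·mx for x ≥ 3: 0.015, 0 → sum = 0.015
V_3 = 0.015 / l_3 = 0.015 / 0.03 = 0.5 → 0.500

0.500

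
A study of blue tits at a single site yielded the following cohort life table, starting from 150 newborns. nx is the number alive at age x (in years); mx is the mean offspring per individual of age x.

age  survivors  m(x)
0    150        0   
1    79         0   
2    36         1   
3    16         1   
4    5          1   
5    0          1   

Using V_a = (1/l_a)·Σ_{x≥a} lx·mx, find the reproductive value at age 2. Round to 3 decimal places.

lx = nx/n0 = nx/150: 1, 0.52667…, 0.24, 0.10667…, 0.03333…, 0
lx·mx for x ≥ 2: 0.24, 0.106667…, 0.033333…, 0 → sum = 0.38…
V_2 = 0.38… / l_2 = 0.38… / 0.24 = 1.583333… → 1.583

1.583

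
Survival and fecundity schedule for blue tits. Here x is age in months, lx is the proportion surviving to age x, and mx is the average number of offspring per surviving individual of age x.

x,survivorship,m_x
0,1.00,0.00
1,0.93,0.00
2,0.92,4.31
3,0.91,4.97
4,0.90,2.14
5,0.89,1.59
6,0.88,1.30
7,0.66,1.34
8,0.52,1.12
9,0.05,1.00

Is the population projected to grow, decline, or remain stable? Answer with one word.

growing

R0 = Σ lx·mx = 0 + 0 + 3.9652 + 4.5227 + 1.926 + 1.4151 + 1.144 + 0.8844 + 0.5824 + 0.05 = 14.4898
R0 > 1, so the population is growing.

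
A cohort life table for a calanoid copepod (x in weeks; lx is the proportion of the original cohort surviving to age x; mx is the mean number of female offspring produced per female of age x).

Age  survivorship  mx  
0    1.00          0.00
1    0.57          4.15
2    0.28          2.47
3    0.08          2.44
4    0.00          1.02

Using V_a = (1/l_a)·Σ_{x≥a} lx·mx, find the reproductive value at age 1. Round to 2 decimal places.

5.71

lx·mx for x ≥ 1: 2.3655, 0.6916, 0.1952, 0 → sum = 3.2523
V_1 = 3.2523 / l_1 = 3.2523 / 0.57 = 5.705789… → 5.71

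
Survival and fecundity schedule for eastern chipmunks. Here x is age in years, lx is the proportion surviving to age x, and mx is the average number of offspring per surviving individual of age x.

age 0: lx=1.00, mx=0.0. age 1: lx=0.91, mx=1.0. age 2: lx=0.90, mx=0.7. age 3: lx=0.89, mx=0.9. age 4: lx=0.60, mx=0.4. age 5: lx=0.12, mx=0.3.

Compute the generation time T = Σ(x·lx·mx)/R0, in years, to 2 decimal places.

lx·mx: 0, 0.91, 0.63, 0.801, 0.24, 0.036 → R0 = 2.617
x·lx·mx: 0, 0.91, 1.26, 2.403, 0.96, 0.18 → Σ = 5.713
T = 5.713 / 2.617 = 2.183034… → 2.18

2.18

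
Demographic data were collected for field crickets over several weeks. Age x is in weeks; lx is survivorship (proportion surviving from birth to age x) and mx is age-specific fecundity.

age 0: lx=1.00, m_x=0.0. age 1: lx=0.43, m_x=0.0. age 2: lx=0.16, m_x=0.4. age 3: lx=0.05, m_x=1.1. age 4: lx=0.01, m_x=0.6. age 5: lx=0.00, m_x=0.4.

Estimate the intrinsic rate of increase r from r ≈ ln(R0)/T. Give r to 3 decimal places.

-0.820

R0 = Σ lx·mx = 0 + 0 + 0.064 + 0.055 + 0.006 + 0 = 0.125
Σ x·lx·mx = 0.317; T = 0.317/0.125 = 2.536
r ≈ ln(R0)/T = ln(0.125)/2.536 = -0.81997… → -0.820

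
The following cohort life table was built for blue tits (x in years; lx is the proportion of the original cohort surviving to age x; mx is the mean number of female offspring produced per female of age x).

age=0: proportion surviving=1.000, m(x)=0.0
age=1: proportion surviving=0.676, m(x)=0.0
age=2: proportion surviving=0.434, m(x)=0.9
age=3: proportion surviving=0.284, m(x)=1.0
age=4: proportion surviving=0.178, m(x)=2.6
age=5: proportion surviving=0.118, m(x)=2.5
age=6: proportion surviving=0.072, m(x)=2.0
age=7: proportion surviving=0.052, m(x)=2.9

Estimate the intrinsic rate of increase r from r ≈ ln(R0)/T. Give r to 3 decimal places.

R0 = Σ lx·mx = 0 + 0 + 0.3906 + 0.284 + 0.4628 + 0.295 + 0.144 + 0.1508 = 1.7272
Σ x·lx·mx = 6.879; T = 6.879/1.7272 = 3.98275…
r ≈ ln(R0)/T = ln(1.7272)/3.98275… = 0.13722… → 0.137

0.137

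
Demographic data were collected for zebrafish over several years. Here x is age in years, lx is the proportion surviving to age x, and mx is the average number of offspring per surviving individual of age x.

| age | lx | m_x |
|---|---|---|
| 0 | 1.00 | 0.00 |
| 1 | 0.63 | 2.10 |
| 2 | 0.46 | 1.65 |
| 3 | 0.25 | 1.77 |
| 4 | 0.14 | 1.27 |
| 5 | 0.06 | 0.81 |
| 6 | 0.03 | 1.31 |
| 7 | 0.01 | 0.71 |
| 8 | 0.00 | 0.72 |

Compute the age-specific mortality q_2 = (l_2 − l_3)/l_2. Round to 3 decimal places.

0.457

q_2 = (l_2 − l_3) / l_2 = (0.46 − 0.25) / 0.46
     = 0.21 / 0.46 = 0.456522… → 0.457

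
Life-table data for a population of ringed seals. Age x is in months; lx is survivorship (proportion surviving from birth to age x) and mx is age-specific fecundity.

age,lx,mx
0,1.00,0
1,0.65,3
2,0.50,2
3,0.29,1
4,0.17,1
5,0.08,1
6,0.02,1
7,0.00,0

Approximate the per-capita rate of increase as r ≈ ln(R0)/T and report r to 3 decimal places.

R0 = Σ lx·mx = 0 + 1.95 + 1 + 0.29 + 0.17 + 0.08 + 0.02 + 0 = 3.51
Σ x·lx·mx = 6.02; T = 6.02/3.51 = 1.7151…
r ≈ ln(R0)/T = ln(3.51)/1.7151… = 0.7321… → 0.732

0.732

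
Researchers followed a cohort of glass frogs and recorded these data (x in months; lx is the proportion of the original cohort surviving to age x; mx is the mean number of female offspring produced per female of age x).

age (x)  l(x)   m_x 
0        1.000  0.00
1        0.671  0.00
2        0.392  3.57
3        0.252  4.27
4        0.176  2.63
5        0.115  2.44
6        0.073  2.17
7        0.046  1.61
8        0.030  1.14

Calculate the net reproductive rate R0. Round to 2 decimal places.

3.49

lx·mx by age: 0, 0, 1.39944, 1.07604, 0.46288, 0.2806, 0.15841, 0.07406, 0.0342
R0 = Σ lx·mx = 3.48563 → 3.49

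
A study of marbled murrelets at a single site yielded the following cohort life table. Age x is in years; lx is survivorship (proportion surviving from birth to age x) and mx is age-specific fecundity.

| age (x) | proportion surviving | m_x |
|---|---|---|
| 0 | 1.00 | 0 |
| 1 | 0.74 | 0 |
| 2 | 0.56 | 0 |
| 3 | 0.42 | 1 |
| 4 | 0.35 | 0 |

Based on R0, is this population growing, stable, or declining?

declining

R0 = Σ lx·mx = 0 + 0 + 0 + 0.42 + 0 = 0.42
R0 < 1, so the population is declining.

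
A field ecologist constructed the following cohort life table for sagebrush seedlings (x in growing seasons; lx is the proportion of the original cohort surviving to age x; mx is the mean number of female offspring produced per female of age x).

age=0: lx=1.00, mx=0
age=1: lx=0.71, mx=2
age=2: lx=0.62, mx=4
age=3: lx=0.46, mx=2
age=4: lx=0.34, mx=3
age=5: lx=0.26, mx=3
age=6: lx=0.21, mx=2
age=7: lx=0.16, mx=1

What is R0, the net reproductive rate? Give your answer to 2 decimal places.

lx·mx by age: 0, 1.42, 2.48, 0.92, 1.02, 0.78, 0.42, 0.16
R0 = Σ lx·mx = 7.2 → 7.20

7.20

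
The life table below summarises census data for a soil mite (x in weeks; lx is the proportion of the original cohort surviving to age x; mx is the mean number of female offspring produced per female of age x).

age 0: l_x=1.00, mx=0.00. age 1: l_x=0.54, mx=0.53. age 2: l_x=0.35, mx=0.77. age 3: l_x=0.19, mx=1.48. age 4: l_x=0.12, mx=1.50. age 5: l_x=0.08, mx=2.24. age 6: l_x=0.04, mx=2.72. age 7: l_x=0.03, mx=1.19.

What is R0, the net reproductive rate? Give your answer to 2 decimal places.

1.34

lx·mx by age: 0, 0.2862, 0.2695, 0.2812, 0.18, 0.1792, 0.1088, 0.0357
R0 = Σ lx·mx = 1.3406 → 1.34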